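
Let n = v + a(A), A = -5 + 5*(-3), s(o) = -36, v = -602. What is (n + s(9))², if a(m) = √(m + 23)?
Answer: (638 - √3)² ≈ 4.0484e+5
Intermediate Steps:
A = -20 (A = -5 - 15 = -20)
a(m) = √(23 + m)
n = -602 + √3 (n = -602 + √(23 - 20) = -602 + √3 ≈ -600.27)
(n + s(9))² = ((-602 + √3) - 36)² = (-638 + √3)²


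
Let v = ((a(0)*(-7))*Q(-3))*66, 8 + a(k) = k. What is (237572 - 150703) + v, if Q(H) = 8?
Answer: 116437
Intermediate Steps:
a(k) = -8 + k
v = 29568 (v = (((-8 + 0)*(-7))*8)*66 = (-8*(-7)*8)*66 = (56*8)*66 = 448*66 = 29568)
(237572 - 150703) + v = (237572 - 150703) + 29568 = 86869 + 29568 = 116437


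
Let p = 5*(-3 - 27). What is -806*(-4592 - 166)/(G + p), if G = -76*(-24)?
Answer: 20618/9 ≈ 2290.9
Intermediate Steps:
p = -150 (p = 5*(-30) = -150)
G = 1824
-806*(-4592 - 166)/(G + p) = -806*(-4592 - 166)/(1824 - 150) = -806/(1674/(-4758)) = -806/(1674*(-1/4758)) = -806/(-279/793) = -806*(-793/279) = 20618/9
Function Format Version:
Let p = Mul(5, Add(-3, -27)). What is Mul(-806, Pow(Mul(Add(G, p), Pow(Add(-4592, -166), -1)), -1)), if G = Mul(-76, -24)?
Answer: Rational(20618, 9) ≈ 2290.9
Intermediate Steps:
p = -150 (p = Mul(5, -30) = -150)
G = 1824
Mul(-806, Pow(Mul(Add(G, p), Pow(Add(-4592, -166), -1)), -1)) = Mul(-806, Pow(Mul(Add(1824, -150), Pow(Add(-4592, -166), -1)), -1)) = Mul(-806, Pow(Mul(1674, Pow(-4758, -1)), -1)) = Mul(-806, Pow(Mul(1674, Rational(-1, 4758)), -1)) = Mul(-806, Pow(Rational(-279, 793), -1)) = Mul(-806, Rational(-793, 279)) = Rational(20618, 9)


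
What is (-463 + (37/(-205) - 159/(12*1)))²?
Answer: 152625392929/672400 ≈ 2.2699e+5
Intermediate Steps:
(-463 + (37/(-205) - 159/(12*1)))² = (-463 + (37*(-1/205) - 159/12))² = (-463 + (-37/205 - 159*1/12))² = (-463 + (-37/205 - 53/4))² = (-463 - 11013/820)² = (-390673/820)² = 152625392929/672400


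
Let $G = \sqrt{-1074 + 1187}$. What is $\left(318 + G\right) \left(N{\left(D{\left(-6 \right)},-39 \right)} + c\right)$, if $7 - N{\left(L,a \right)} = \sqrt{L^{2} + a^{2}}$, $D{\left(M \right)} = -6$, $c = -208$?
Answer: $- 3 \left(67 + \sqrt{173}\right) \left(318 + \sqrt{113}\right) \approx -79022.0$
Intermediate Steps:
$N{\left(L,a \right)} = 7 - \sqrt{L^{2} + a^{2}}$
$G = \sqrt{113} \approx 10.63$
$\left(318 + G\right) \left(N{\left(D{\left(-6 \right)},-39 \right)} + c\right) = \left(318 + \sqrt{113}\right) \left(\left(7 - \sqrt{\left(-6\right)^{2} + \left(-39\right)^{2}}\right) - 208\right) = \left(318 + \sqrt{113}\right) \left(\left(7 - \sqrt{36 + 1521}\right) - 208\right) = \left(318 + \sqrt{113}\right) \left(\left(7 - \sqrt{1557}\right) - 208\right) = \left(318 + \sqrt{113}\right) \left(\left(7 - 3 \sqrt{173}\right) - 208\right) = \left(318 + \sqrt{113}\right) \left(-201 - 3 \sqrt{173}\right) = \left(-201 - 3 \sqrt{173}\right) \left(318 + \sqrt{113}\right)$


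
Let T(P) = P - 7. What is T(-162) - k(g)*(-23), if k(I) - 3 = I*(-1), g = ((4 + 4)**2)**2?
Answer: -94308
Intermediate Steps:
g = 4096 (g = (8**2)**2 = 64**2 = 4096)
k(I) = 3 - I (k(I) = 3 + I*(-1) = 3 - I)
T(P) = -7 + P
T(-162) - k(g)*(-23) = (-7 - 162) - (3 - 1*4096)*(-23) = -169 - (3 - 4096)*(-23) = -169 - (-4093)*(-23) = -169 - 1*94139 = -169 - 94139 = -94308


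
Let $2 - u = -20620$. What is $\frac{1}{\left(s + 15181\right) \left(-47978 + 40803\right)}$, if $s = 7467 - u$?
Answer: $- \frac{1}{14536550} \approx -6.8792 \cdot 10^{-8}$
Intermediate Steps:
$u = 20622$ ($u = 2 - -20620 = 2 + 20620 = 20622$)
$s = -13155$ ($s = 7467 - 20622 = -13155$)
$\frac{1}{\left(s + 15181\right) \left(-47978 + 40803\right)} = \frac{1}{\left(-13155 + 15181\right) \left(-47978 + 40803\right)} = \frac{1}{2026 \left(-7175\right)} = \frac{1}{-14536550} = - \frac{1}{14536550}$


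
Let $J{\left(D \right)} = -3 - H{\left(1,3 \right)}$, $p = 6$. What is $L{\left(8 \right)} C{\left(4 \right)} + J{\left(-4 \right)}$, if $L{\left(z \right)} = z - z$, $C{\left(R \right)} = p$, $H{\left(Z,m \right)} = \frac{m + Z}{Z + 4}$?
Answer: $- \frac{19}{5} \approx -3.8$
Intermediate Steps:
$H{\left(Z,m \right)} = \frac{Z + m}{4 + Z}$
$C{\left(R \right)} = 6$
$J{\left(D \right)} = - \frac{19}{5}$ ($J{\left(D \right)} = -3 - \frac{1 + 3}{4 + 1} = -3 - \frac{1}{5} \cdot 4 = -3 - \frac{4}{5} = - \frac{19}{5}$)
$L{\left(z \right)} = 0$
$L{\left(8 \right)} C{\left(4 \right)} + J{\left(-4 \right)} = 0 \cdot 6 - \frac{19}{5} = 0 - \frac{19}{5} = - \frac{19}{5}$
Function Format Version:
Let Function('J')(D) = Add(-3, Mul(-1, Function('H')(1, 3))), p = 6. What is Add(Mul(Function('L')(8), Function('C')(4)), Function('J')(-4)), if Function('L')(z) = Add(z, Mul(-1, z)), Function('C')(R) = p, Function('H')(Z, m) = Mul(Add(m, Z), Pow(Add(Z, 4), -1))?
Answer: Rational(-19, 5) ≈ -3.8000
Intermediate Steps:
Function('H')(Z, m) = Mul(Pow(Add(4, Z), -1), Add(Z, m)) (Function('H')(Z, m) = Mul(Add(Z, m), Pow(Add(4, Z), -1)) = Mul(Pow(Add(4, Z), -1), Add(Z, m)))
Function('C')(R) = 6
Function('J')(D) = Rational(-19, 5) (Function('J')(D) = Add(-3, Mul(-1, Mul(Pow(Add(4, 1), -1), Add(1, 3)))) = Add(-3, Mul(-1, Mul(Pow(5, -1), 4))) = Add(-3, Mul(-1, Mul(Rational(1, 5), 4))) = Add(-3, Mul(-1, Rational(4, 5))) = Add(-3, Rational(-4, 5)) = Rational(-19, 5))
Function('L')(z) = 0
Add(Mul(Function('L')(8), Function('C')(4)), Function('J')(-4)) = Add(Mul(0, 6), Rational(-19, 5)) = Add(0, Rational(-19, 5)) = Rational(-19, 5)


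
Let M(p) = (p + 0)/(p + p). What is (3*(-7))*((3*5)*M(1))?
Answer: -315/2 ≈ -157.50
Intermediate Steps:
M(p) = ½ (M(p) = p/((2*p)) = p*(1/(2*p)) = ½)
(3*(-7))*((3*5)*M(1)) = (3*(-7))*((3*5)*(½)) = -315/2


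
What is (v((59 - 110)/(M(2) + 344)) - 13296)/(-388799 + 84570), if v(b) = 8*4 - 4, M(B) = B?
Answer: 13268/304229 ≈ 0.043612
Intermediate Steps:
v(b) = 28 (v(b) = 32 - 4 = 28)
(v((59 - 110)/(M(2) + 344)) - 13296)/(-388799 + 84570) = (28 - 13296)/(-388799 + 84570) = -13268/(-304229) = -13268*(-1/304229) = 13268/304229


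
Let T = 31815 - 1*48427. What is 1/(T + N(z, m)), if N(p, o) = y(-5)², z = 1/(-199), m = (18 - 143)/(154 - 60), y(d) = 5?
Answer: -1/16587 ≈ -6.0288e-5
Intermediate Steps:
m = -125/94 ≈ -1.3298
z = -1/199 ≈ -0.0050251
T = -16612 (T = 31815 - 48427 = -16612)
N(p, o) = 25 (N(p, o) = 5² = 25)
1/(T + N(z, m)) = 1/(-16612 + 25) = 1/(-16587) = -1/16587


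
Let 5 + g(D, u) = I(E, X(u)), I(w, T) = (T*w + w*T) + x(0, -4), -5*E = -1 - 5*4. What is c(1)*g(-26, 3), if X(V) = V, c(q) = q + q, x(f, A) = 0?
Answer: 202/5 ≈ 40.400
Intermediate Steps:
E = 21/5 (E = -(-1 - 5*4)/5 = -(-1 - 20)/5 = -⅕*(-21) = 21/5 ≈ 4.2000)
c(q) = 2*q
I(w, T) = 2*T*w (I(w, T) = (T*w + w*T) + 0 = (T*w + T*w) + 0 = 2*T*w + 0 = 2*T*w)
g(D, u) = -5 + 42*u/5 (g(D, u) = -5 + 2*u*(21/5) = -5 + 42*u/5)
c(1)*g(-26, 3) = (2*1)*(-5 + (42/5)*3) = 2*(-5 + 126/5) = 2*(101/5) = 202/5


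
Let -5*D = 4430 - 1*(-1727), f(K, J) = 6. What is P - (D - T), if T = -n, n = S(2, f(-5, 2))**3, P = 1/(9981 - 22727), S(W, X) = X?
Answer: 64711437/63730 ≈ 1015.4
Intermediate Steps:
P = -1/12746 (P = 1/(-12746) = -1/12746 ≈ -7.8456e-5)
D = -6157/5 (D = -(4430 - 1*(-1727))/5 = -(4430 + 1727)/5 = -1/5*6157 = -6157/5 ≈ -1231.4)
n = 216 (n = 6**3 = 216)
T = -216 (T = -1*216 = -216)
P - (D - T) = -1/12746 - (-6157/5 - 1*(-216)) = -1/12746 - (-6157/5 + 216) = -1/12746 - 1*(-5077/5) = -1/12746 + 5077/5 = 64711437/63730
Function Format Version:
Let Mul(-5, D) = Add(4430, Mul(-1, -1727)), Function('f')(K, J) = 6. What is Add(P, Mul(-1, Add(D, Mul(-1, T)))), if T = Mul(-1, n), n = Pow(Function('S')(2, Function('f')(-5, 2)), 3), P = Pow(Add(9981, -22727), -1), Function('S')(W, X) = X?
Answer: Rational(64711437, 63730) ≈ 1015.4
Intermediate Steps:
P = Rational(-1, 12746) (P = Pow(-12746, -1) = Rational(-1, 12746) ≈ -7.8456e-5)
D = Rational(-6157, 5) (D = Mul(Rational(-1, 5), Add(4430, Mul(-1, -1727))) = Mul(Rational(-1, 5), Add(4430, 1727)) = Mul(Rational(-1, 5), 6157) = Rational(-6157, 5) ≈ -1231.4)
n = 216 (n = Pow(6, 3) = 216)
T = -216 (T = Mul(-1, 216) = -216)
Add(P, Mul(-1, Add(D, Mul(-1, T)))) = Add(Rational(-1, 12746), Mul(-1, Add(Rational(-6157, 5), Mul(-1, -216)))) = Add(Rational(-1, 12746), Mul(-1, Add(Rational(-6157, 5), 216))) = Add(Rational(-1, 12746), Mul(-1, Rational(-5077, 5))) = Add(Rational(-1, 12746), Rational(5077, 5)) = Rational(64711437, 63730)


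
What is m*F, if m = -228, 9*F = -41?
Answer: 3116/3 ≈ 1038.7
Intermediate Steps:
F = -41/9 (F = (⅑)*(-41) = -41/9 ≈ -4.5556)
m*F = -228*(-41/9) = 3116/3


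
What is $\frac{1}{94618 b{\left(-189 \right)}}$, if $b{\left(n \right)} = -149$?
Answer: $- \frac{1}{14098082} \approx -7.0932 \cdot 10^{-8}$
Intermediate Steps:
$\frac{1}{94618 b{\left(-189 \right)}} = \frac{1}{94618 \left(-149\right)} = \frac{1}{94618} \left(- \frac{1}{149}\right) = - \frac{1}{14098082}$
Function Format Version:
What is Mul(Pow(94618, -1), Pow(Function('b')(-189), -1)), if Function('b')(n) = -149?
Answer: Rational(-1, 14098082) ≈ -7.0932e-8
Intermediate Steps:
Mul(Pow(94618, -1), Pow(Function('b')(-189), -1)) = Mul(Pow(94618, -1), Pow(-149, -1)) = Mul(Rational(1, 94618), Rational(-1, 149)) = Rational(-1, 14098082)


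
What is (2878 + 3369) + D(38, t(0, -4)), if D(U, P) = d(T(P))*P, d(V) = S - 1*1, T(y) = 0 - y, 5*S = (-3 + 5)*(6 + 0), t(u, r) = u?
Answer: 6247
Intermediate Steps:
S = 12/5 (S = ((-3 + 5)*(6 + 0))/5 = (2*6)/5 = (⅕)*12 = 12/5 ≈ 2.4000)
T(y) = -y
d(V) = 7/5 (d(V) = 12/5 - 1*1 = 12/5 - 1 = 7/5)
D(U, P) = 7*P/5
(2878 + 3369) + D(38, t(0, -4)) = (2878 + 3369) + (7/5)*0 = 6247 + 0 = 6247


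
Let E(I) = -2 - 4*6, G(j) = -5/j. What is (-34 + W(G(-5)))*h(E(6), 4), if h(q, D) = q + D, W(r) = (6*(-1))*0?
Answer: 748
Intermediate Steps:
E(I) = -26 (E(I) = -2 - 24 = -26)
W(r) = 0 (W(r) = -6*0 = 0)
h(q, D) = D + q
(-34 + W(G(-5)))*h(E(6), 4) = (-34 + 0)*(4 - 26) = -34*(-22) = 748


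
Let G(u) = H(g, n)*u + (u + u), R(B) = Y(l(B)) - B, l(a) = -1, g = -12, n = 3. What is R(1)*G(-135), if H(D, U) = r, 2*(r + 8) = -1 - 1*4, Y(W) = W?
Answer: -2295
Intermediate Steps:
r = -21/2 (r = -8 + (-1 - 1*4)/2 = -8 + (-1 - 4)/2 = -8 + (½)*(-5) = -8 - 5/2 = -21/2 ≈ -10.500)
H(D, U) = -21/2
R(B) = -1 - B
G(u) = -17*u/2 (G(u) = -21*u/2 + (u + u) = -21*u/2 + 2*u = -17*u/2)
R(1)*G(-135) = (-1 - 1*1)*(-17/2*(-135)) = (-1 - 1)*(2295/2) = -2*2295/2 = -2295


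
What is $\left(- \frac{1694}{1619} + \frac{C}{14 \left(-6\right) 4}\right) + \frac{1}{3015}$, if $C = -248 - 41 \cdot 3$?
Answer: $\frac{4543379}{78100560} \approx 0.058173$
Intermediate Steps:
$C = -371$ ($C = -248 - 123 = -371$)
$\left(- \frac{1694}{1619} + \frac{C}{14 \left(-6\right) 4}\right) + \frac{1}{3015} = \left(- \frac{1694}{1619} - \frac{371}{14 \left(-6\right) 4}\right) + \frac{1}{3015} = \left(\left(-1694\right) \frac{1}{1619} - \frac{371}{\left(-84\right) 4}\right) + \frac{1}{3015} = \left(- \frac{1694}{1619} - \frac{371}{-336}\right) + \frac{1}{3015} = \left(- \frac{1694}{1619} - - \frac{53}{48}\right) + \frac{1}{3015} = \left(- \frac{1694}{1619} + \frac{53}{48}\right) + \frac{1}{3015} = \frac{4495}{77712} + \frac{1}{3015} = \frac{4543379}{78100560}$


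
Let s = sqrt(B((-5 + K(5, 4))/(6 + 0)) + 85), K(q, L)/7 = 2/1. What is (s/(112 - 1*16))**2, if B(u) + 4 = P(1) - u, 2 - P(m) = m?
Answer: 161/18432 ≈ 0.0087348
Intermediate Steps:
K(q, L) = 14 (K(q, L) = 7*(2/1) = 7*(2*1) = 7*2 = 14)
P(m) = 2 - m
B(u) = -3 - u (B(u) = -4 + ((2 - 1*1) - u) = -4 + ((2 - 1) - u) = -4 + (1 - u) = -3 - u)
s = sqrt(322)/2 (s = sqrt((-3 - (-5 + 14)/(6 + 0)) + 85) = sqrt((-3 - 9/6) + 85) = sqrt((-3 - 1*3/2) + 85) = sqrt((-3 - 3/2) + 85) = sqrt(-9/2 + 85) = sqrt(161/2) = sqrt(322)/2 ≈ 8.9722)
(s/(112 - 1*16))**2 = ((sqrt(322)/2)/(112 - 1*16))**2 = ((sqrt(322)/2)/(112 - 16))**2 = ((sqrt(322)/2)/96)**2 = ((sqrt(322)/2)*(1/96))**2 = (sqrt(322)/192)**2 = 161/18432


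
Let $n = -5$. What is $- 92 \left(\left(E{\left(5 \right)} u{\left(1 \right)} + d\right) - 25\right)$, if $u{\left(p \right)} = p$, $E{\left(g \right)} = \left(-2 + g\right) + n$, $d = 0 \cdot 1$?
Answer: $2484$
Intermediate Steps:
$d = 0$
$E{\left(g \right)} = -7 + g$ ($E{\left(g \right)} = \left(-2 + g\right) - 5 = -7 + g$)
$- 92 \left(\left(E{\left(5 \right)} u{\left(1 \right)} + d\right) - 25\right) = - 92 \left(\left(\left(-7 + 5\right) 1 + 0\right) - 25\right) = - 92 \left(\left(\left(-2\right) 1 + 0\right) - 25\right) = - 92 \left(\left(-2 + 0\right) - 25\right) = - 92 \left(-2 - 25\right) = \left(-92\right) \left(-27\right) = 2484$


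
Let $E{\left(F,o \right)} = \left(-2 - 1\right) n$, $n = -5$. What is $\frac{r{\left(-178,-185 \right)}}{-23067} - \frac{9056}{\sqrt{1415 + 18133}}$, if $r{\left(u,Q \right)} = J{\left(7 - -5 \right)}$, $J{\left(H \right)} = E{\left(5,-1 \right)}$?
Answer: $- \frac{5}{7689} - \frac{4528 \sqrt{543}}{1629} \approx -64.772$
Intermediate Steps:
$E{\left(F,o \right)} = 15$ ($E{\left(F,o \right)} = \left(-2 - 1\right) \left(-5\right) = \left(-3\right) \left(-5\right) = 15$)
$J{\left(H \right)} = 15$
$r{\left(u,Q \right)} = 15$
$\frac{r{\left(-178,-185 \right)}}{-23067} - \frac{9056}{\sqrt{1415 + 18133}} = \frac{15}{-23067} - \frac{9056}{\sqrt{1415 + 18133}} = 15 \left(- \frac{1}{23067}\right) - \frac{9056}{\sqrt{19548}} = - \frac{5}{7689} - \frac{9056}{6 \sqrt{543}} = - \frac{5}{7689} - 9056 \frac{\sqrt{543}}{3258} = - \frac{5}{7689} - \frac{4528 \sqrt{543}}{1629}$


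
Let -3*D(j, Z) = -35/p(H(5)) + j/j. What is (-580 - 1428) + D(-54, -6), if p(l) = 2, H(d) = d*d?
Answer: -4005/2 ≈ -2002.5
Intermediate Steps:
H(d) = d**2
D(j, Z) = 11/2 (D(j, Z) = -(-35/2 + j/j)/3 = -(-35*1/2 + 1)/3 = -(-35/2 + 1)/3 = -1/3*(-33/2) = 11/2)
(-580 - 1428) + D(-54, -6) = (-580 - 1428) + 11/2 = -2008 + 11/2 = -4005/2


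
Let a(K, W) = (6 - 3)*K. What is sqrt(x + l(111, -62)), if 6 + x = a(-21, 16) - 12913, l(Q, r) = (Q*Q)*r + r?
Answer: I*sqrt(776946) ≈ 881.45*I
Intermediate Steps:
a(K, W) = 3*K
l(Q, r) = r + r*Q**2 (l(Q, r) = Q**2*r + r = r*Q**2 + r = r + r*Q**2)
x = -12982 (x = -6 + (3*(-21) - 12913) = -6 + (-63 - 12913) = -6 - 12976 = -12982)
sqrt(x + l(111, -62)) = sqrt(-12982 - 62*(1 + 111**2)) = sqrt(-12982 - 62*(1 + 12321)) = sqrt(-12982 - 62*12322) = sqrt(-12982 - 763964) = sqrt(-776946) = I*sqrt(776946)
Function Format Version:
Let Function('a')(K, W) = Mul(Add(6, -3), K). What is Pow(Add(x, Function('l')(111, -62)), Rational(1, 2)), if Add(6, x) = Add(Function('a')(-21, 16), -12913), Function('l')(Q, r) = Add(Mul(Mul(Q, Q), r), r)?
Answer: Mul(I, Pow(776946, Rational(1, 2))) ≈ Mul(881.45, I)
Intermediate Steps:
Function('a')(K, W) = Mul(3, K)
Function('l')(Q, r) = Add(r, Mul(r, Pow(Q, 2))) (Function('l')(Q, r) = Add(Mul(Pow(Q, 2), r), r) = Add(Mul(r, Pow(Q, 2)), r) = Add(r, Mul(r, Pow(Q, 2))))
x = -12982 (x = Add(-6, Add(Mul(3, -21), -12913)) = Add(-6, Add(-63, -12913)) = Add(-6, -12976) = -12982)
Pow(Add(x, Function('l')(111, -62)), Rational(1, 2)) = Pow(Add(-12982, Mul(-62, Add(1, Pow(111, 2)))), Rational(1, 2)) = Pow(Add(-12982, Mul(-62, Add(1, 12321))), Rational(1, 2)) = Pow(Add(-12982, Mul(-62, 12322)), Rational(1, 2)) = Pow(Add(-12982, -763964), Rational(1, 2)) = Pow(-776946, Rational(1, 2)) = Mul(I, Pow(776946, Rational(1, 2)))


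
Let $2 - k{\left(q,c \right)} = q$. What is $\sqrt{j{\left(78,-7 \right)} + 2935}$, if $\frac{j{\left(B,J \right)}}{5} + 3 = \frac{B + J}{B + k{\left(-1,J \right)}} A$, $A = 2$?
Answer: $\frac{\sqrt{237230}}{9} \approx 54.118$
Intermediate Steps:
$k{\left(q,c \right)} = 2 - q$
$j{\left(B,J \right)} = -15 + \frac{10 \left(B + J\right)}{3 + B}$ ($j{\left(B,J \right)} = -15 + 5 \frac{B + J}{B + \left(2 - -1\right)} 2 = -15 + 5 \frac{B + J}{B + \left(2 + 1\right)} 2 = -15 + 5 \frac{B + J}{B + 3} \cdot 2 = -15 + 5 \frac{B + J}{3 + B} 2 = -15 + 5 \frac{2 \left(B + J\right)}{3 + B} = -15 + \frac{10 \left(B + J\right)}{3 + B}$)
$\sqrt{j{\left(78,-7 \right)} + 2935} = \sqrt{\frac{5 \left(-9 - 78 + 2 \left(-7\right)\right)}{3 + 78} + 2935} = \sqrt{\frac{5 \left(-9 - 78 - 14\right)}{81} + 2935} = \sqrt{5 \cdot \frac{1}{81} \left(-101\right) + 2935} = \sqrt{- \frac{505}{81} + 2935} = \sqrt{\frac{237230}{81}} = \frac{\sqrt{237230}}{9}$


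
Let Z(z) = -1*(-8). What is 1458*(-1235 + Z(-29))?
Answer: -1788966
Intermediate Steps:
Z(z) = 8
1458*(-1235 + Z(-29)) = 1458*(-1235 + 8) = 1458*(-1227) = -1788966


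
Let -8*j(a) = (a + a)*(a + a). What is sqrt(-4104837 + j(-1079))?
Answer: I*sqrt(18747830)/2 ≈ 2164.9*I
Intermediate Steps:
j(a) = -a**2/2 (j(a) = -(a + a)*(a + a)/8 = -2*a*2*a/8 = -a**2/2)
sqrt(-4104837 + j(-1079)) = sqrt(-4104837 - 1/2*(-1079)**2) = sqrt(-4104837 - 1/2*1164241) = sqrt(-4104837 - 1164241/2) = sqrt(-9373915/2) = I*sqrt(18747830)/2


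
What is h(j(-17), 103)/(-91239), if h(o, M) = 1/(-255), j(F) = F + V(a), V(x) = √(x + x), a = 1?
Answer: 1/23265945 ≈ 4.2981e-8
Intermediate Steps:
V(x) = √2*√x (V(x) = √(2*x) = √2*√x)
j(F) = F + √2 (j(F) = F + √2*√1 = F + √2*1 = F + √2)
h(o, M) = -1/255
h(j(-17), 103)/(-91239) = -1/255/(-91239) = -1/255*(-1/91239) = 1/23265945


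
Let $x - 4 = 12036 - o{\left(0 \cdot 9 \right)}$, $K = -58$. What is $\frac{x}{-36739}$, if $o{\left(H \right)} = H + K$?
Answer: $- \frac{12098}{36739} \approx -0.3293$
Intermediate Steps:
$o{\left(H \right)} = -58 + H$ ($o{\left(H \right)} = H - 58 = -58 + H$)
$x = 12098$ ($x = 4 + \left(12036 - \left(-58 + 0 \cdot 9\right)\right) = 4 + \left(12036 - \left(-58 + 0\right)\right) = 4 + \left(12036 - -58\right) = 4 + \left(12036 + 58\right) = 4 + 12094 = 12098$)
$\frac{x}{-36739} = \frac{12098}{-36739} = 12098 \left(- \frac{1}{36739}\right) = - \frac{12098}{36739}$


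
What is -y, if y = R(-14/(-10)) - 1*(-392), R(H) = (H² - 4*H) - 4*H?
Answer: -9569/25 ≈ -382.76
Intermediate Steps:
R(H) = H² - 8*H
y = 9569/25 (y = (-14/(-10))*(-8 - 14/(-10)) - 1*(-392) = (-14*(-⅒))*(-8 - 14*(-⅒)) + 392 = 7*(-8 + 7/5)/5 + 392 = (7/5)*(-33/5) + 392 = -231/25 + 392 = 9569/25 ≈ 382.76)
-y = -1*9569/25 = -9569/25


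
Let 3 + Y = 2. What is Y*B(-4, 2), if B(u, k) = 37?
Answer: -37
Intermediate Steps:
Y = -1 (Y = -3 + 2 = -1)
Y*B(-4, 2) = -1*37 = -37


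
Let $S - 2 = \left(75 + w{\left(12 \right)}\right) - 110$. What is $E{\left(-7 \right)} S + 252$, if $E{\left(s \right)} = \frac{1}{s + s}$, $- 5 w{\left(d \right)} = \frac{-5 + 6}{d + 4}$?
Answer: $\frac{284881}{1120} \approx 254.36$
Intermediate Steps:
$w{\left(d \right)} = - \frac{1}{5 \left(4 + d\right)}$ ($w{\left(d \right)} = - \frac{\left(-5 + 6\right) \frac{1}{d + 4}}{5} = - \frac{1 \frac{1}{4 + d}}{5} = - \frac{1}{5 \left(4 + d\right)}$)
$S = - \frac{2641}{80}$ ($S = 2 - \left(35 + \frac{1}{20 + 5 \cdot 12}\right) = 2 - \left(35 + \frac{1}{20 + 60}\right) = 2 + \left(\left(75 - \frac{1}{80}\right) - 110\right) = 2 + \left(\frac{5999}{80} - 110\right) = 2 - \frac{2801}{80} = - \frac{2641}{80} \approx -33.013$)
$E{\left(s \right)} = \frac{1}{2 s}$
$E{\left(-7 \right)} S + 252 = \frac{1}{2 \left(-7\right)} \left(- \frac{2641}{80}\right) + 252 = \frac{1}{2} \left(- \frac{1}{7}\right) \left(- \frac{2641}{80}\right) + 252 = \left(- \frac{1}{14}\right) \left(- \frac{2641}{80}\right) + 252 = \frac{2641}{1120} + 252 = \frac{284881}{1120}$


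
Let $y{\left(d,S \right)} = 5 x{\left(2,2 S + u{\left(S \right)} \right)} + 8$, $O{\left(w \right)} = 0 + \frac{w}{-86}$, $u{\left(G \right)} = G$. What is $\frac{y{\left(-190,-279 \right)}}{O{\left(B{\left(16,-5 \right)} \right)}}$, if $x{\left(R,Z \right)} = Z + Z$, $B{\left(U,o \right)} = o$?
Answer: $- \frac{719132}{5} \approx -1.4383 \cdot 10^{5}$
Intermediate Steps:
$x{\left(R,Z \right)} = 2 Z$
$O{\left(w \right)} = - \frac{w}{86}$ ($O{\left(w \right)} = 0 + w \left(- \frac{1}{86}\right) = 0 - \frac{w}{86} = - \frac{w}{86}$)
$y{\left(d,S \right)} = 8 + 30 S$ ($y{\left(d,S \right)} = 5 \cdot 2 \left(2 S + S\right) + 8 = 5 \cdot 2 \cdot 3 S + 8 = 5 \cdot 6 S + 8 = 30 S + 8 = 8 + 30 S$)
$\frac{y{\left(-190,-279 \right)}}{O{\left(B{\left(16,-5 \right)} \right)}} = \frac{8 + 30 \left(-279\right)}{\left(- \frac{1}{86}\right) \left(-5\right)} = \frac{8 - 8370}{\frac{5}{86}} = \left(-8362\right) \frac{86}{5} = - \frac{719132}{5}$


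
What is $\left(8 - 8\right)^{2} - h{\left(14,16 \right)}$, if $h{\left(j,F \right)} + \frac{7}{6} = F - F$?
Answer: $\frac{7}{6} \approx 1.1667$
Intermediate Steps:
$h{\left(j,F \right)} = - \frac{7}{6}$ ($h{\left(j,F \right)} = - \frac{7}{6} + \left(F - F\right) = - \frac{7}{6} + 0 = - \frac{7}{6}$)
$\left(8 - 8\right)^{2} - h{\left(14,16 \right)} = \left(8 - 8\right)^{2} - - \frac{7}{6} = 0^{2} + \frac{7}{6} = 0 + \frac{7}{6} = \frac{7}{6}$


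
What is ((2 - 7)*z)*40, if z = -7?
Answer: 1400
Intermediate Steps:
((2 - 7)*z)*40 = ((2 - 7)*(-7))*40 = -5*(-7)*40 = 35*40 = 1400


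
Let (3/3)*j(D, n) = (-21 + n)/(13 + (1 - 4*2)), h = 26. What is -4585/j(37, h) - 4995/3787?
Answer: -20841069/3787 ≈ -5503.3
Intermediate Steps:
j(D, n) = -7/2 + n/6 (j(D, n) = (-21 + n)/(13 + (1 - 4*2)) = (-21 + n)/(13 + (1 - 8)) = (-21 + n)/(13 - 7) = (-21 + n)/6 = (-21 + n)*(⅙) = -7/2 + n/6)
-4585/j(37, h) - 4995/3787 = -4585/(-7/2 + (⅙)*26) - 4995/3787 = -4585/(-7/2 + 13/3) - 4995*1/3787 = -4585/⅚ - 4995/3787 = -4585*6/5 - 4995/3787 = -5502 - 4995/3787 = -20841069/3787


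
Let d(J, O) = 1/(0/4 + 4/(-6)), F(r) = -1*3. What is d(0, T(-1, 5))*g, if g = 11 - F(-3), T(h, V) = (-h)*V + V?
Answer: -21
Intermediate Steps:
F(r) = -3
T(h, V) = V - V*h (T(h, V) = -V*h + V = V - V*h)
d(J, O) = -3/2 (d(J, O) = 1/(0*(1/4) + 4*(-1/6)) = 1/(0 - 2/3) = 1/(-2/3) = -3/2)
g = 14 (g = 11 - 1*(-3) = 11 + 3 = 14)
d(0, T(-1, 5))*g = -3/2*14 = -21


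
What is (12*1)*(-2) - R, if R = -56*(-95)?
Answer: -5344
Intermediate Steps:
R = 5320
(12*1)*(-2) - R = (12*1)*(-2) - 1*5320 = 12*(-2) - 5320 = -24 - 5320 = -5344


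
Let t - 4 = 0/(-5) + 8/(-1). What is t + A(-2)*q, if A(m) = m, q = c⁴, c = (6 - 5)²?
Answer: -6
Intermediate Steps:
c = 1 (c = 1² = 1)
q = 1 (q = 1⁴ = 1)
t = -4 (t = 4 + (0/(-5) + 8/(-1)) = 4 + (0*(-⅕) + 8*(-1)) = 4 + (0 - 8) = 4 - 8 = -4)
t + A(-2)*q = -4 - 2*1 = -4 - 2 = -6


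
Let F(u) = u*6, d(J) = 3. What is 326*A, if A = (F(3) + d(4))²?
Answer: 143766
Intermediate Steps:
F(u) = 6*u
A = 441 (A = (6*3 + 3)² = (18 + 3)² = 21² = 441)
326*A = 326*441 = 143766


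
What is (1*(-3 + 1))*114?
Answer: -228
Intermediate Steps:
(1*(-3 + 1))*114 = (1*(-2))*114 = -2*114 = -228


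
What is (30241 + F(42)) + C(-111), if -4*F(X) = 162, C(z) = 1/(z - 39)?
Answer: 2265037/75 ≈ 30201.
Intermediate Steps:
C(z) = 1/(-39 + z)
F(X) = -81/2 (F(X) = -¼*162 = -81/2)
(30241 + F(42)) + C(-111) = (30241 - 81/2) + 1/(-39 - 111) = 60401/2 + 1/(-150) = 60401/2 - 1/150 = 2265037/75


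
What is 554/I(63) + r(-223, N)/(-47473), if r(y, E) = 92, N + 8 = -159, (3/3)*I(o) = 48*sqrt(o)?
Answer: -92/47473 + 277*sqrt(7)/504 ≈ 1.4522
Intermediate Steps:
I(o) = 48*sqrt(o)
N = -167 (N = -8 - 159 = -167)
554/I(63) + r(-223, N)/(-47473) = 554/((48*sqrt(63))) + 92/(-47473) = 554/((48*(3*sqrt(7)))) + 92*(-1/47473) = 554/((144*sqrt(7))) - 92/47473 = 554*(sqrt(7)/1008) - 92/47473 = 277*sqrt(7)/504 - 92/47473 = -92/47473 + 277*sqrt(7)/504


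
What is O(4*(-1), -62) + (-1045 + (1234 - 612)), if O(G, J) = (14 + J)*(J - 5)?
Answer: 2793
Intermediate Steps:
O(G, J) = (-5 + J)*(14 + J) (O(G, J) = (14 + J)*(-5 + J) = (-5 + J)*(14 + J))
O(4*(-1), -62) + (-1045 + (1234 - 612)) = (-70 + (-62)² + 9*(-62)) + (-1045 + (1234 - 612)) = (-70 + 3844 - 558) + (-1045 + 622) = 3216 - 423 = 2793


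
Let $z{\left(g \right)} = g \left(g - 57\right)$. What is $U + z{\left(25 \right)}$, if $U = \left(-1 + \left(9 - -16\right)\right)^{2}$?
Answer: $-224$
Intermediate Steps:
$U = 576$ ($U = \left(-1 + \left(9 + 16\right)\right)^{2} = \left(-1 + 25\right)^{2} = 24^{2} = 576$)
$z{\left(g \right)} = g \left(-57 + g\right)$
$U + z{\left(25 \right)} = 576 + 25 \left(-57 + 25\right) = 576 + 25 \left(-32\right) = 576 - 800 = -224$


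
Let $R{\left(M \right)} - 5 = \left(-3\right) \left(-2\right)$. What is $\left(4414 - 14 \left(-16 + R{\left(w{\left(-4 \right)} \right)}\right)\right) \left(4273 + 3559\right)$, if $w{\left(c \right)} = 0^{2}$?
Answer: $35118688$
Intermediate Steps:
$w{\left(c \right)} = 0$
$R{\left(M \right)} = 11$ ($R{\left(M \right)} = 5 - -6 = 5 + 6 = 11$)
$\left(4414 - 14 \left(-16 + R{\left(w{\left(-4 \right)} \right)}\right)\right) \left(4273 + 3559\right) = \left(4414 - 14 \left(-16 + 11\right)\right) \left(4273 + 3559\right) = \left(4414 - -70\right) 7832 = \left(4414 + 70\right) 7832 = 4484 \cdot 7832 = 35118688$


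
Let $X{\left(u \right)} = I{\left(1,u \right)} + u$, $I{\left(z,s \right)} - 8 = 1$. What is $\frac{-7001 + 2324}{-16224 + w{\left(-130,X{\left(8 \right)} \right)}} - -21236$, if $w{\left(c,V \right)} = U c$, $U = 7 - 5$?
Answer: $\frac{350058901}{16484} \approx 21236.0$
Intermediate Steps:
$U = 2$ ($U = 7 - 5 = 2$)
$I{\left(z,s \right)} = 9$ ($I{\left(z,s \right)} = 8 + 1 = 9$)
$X{\left(u \right)} = 9 + u$
$w{\left(c,V \right)} = 2 c$
$\frac{-7001 + 2324}{-16224 + w{\left(-130,X{\left(8 \right)} \right)}} - -21236 = \frac{-7001 + 2324}{-16224 + 2 \left(-130\right)} - -21236 = - \frac{4677}{-16224 - 260} + 21236 = - \frac{4677}{-16484} + 21236 = \left(-4677\right) \left(- \frac{1}{16484}\right) + 21236 = \frac{4677}{16484} + 21236 = \frac{350058901}{16484}$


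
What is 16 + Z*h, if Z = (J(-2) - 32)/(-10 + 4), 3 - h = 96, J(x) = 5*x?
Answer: -635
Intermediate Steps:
h = -93 (h = 3 - 1*96 = 3 - 96 = -93)
Z = 7 (Z = (5*(-2) - 32)/(-10 + 4) = (-10 - 32)/(-6) = -42*(-⅙) = 7)
16 + Z*h = 16 + 7*(-93) = 16 - 651 = -635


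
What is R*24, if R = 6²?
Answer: 864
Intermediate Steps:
R = 36
R*24 = 36*24 = 864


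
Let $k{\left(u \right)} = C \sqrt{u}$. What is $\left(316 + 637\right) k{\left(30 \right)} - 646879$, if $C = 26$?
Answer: $-646879 + 24778 \sqrt{30} \approx -5.1116 \cdot 10^{5}$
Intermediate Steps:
$k{\left(u \right)} = 26 \sqrt{u}$
$\left(316 + 637\right) k{\left(30 \right)} - 646879 = \left(316 + 637\right) 26 \sqrt{30} - 646879 = 953 \cdot 26 \sqrt{30} - 646879 = 24778 \sqrt{30} - 646879 = -646879 + 24778 \sqrt{30}$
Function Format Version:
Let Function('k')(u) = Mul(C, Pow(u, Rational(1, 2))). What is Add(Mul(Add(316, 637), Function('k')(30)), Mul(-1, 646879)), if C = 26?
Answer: Add(-646879, Mul(24778, Pow(30, Rational(1, 2)))) ≈ -5.1116e+5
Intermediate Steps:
Function('k')(u) = Mul(26, Pow(u, Rational(1, 2)))
Add(Mul(Add(316, 637), Function('k')(30)), Mul(-1, 646879)) = Add(Mul(Add(316, 637), Mul(26, Pow(30, Rational(1, 2)))), Mul(-1, 646879)) = Add(Mul(953, Mul(26, Pow(30, Rational(1, 2)))), -646879) = Add(Mul(24778, Pow(30, Rational(1, 2))), -646879) = Add(-646879, Mul(24778, Pow(30, Rational(1, 2))))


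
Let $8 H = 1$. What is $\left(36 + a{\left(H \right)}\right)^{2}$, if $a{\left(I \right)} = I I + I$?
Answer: $\frac{5349969}{4096} \approx 1306.1$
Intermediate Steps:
$H = \frac{1}{8}$ ($H = \frac{1}{8} \cdot 1 = \frac{1}{8} \approx 0.125$)
$a{\left(I \right)} = I + I^{2}$ ($a{\left(I \right)} = I^{2} + I = I + I^{2}$)
$\left(36 + a{\left(H \right)}\right)^{2} = \left(36 + \frac{1 + \frac{1}{8}}{8}\right)^{2} = \left(36 + \frac{1}{8} \cdot \frac{9}{8}\right)^{2} = \left(36 + \frac{9}{64}\right)^{2} = \left(\frac{2313}{64}\right)^{2} = \frac{5349969}{4096}$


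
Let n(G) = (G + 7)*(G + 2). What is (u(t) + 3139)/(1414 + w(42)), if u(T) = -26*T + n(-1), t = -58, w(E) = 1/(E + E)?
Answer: 390852/118777 ≈ 3.2906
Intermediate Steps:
n(G) = (2 + G)*(7 + G) (n(G) = (7 + G)*(2 + G) = (2 + G)*(7 + G))
w(E) = 1/(2*E)
u(T) = 6 - 26*T (u(T) = -26*T + (14 + (-1)**2 + 9*(-1)) = -26*T + (14 + 1 - 9) = -26*T + 6 = 6 - 26*T)
(u(t) + 3139)/(1414 + w(42)) = ((6 - 26*(-58)) + 3139)/(1414 + (1/2)/42) = ((6 + 1508) + 3139)/(1414 + (1/2)*(1/42)) = (1514 + 3139)/(1414 + 1/84) = 4653/(118777/84) = 4653*(84/118777) = 390852/118777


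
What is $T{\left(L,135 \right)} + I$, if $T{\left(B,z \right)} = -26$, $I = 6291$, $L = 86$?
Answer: $6265$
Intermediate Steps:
$T{\left(L,135 \right)} + I = -26 + 6291 = 6265$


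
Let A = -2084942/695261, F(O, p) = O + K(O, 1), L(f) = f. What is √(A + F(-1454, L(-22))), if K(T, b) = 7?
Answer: I*√14304322644101/99323 ≈ 38.079*I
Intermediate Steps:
F(O, p) = 7 + O (F(O, p) = O + 7 = 7 + O)
A = -2084942/695261 (A = -2084942*1/695261 = -2084942/695261 ≈ -2.9988)
√(A + F(-1454, L(-22))) = √(-2084942/695261 + (7 - 1454)) = √(-2084942/695261 - 1447) = √(-1008127609/695261) = I*√14304322644101/99323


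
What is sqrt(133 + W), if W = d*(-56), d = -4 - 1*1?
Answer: sqrt(413) ≈ 20.322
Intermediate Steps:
d = -5 (d = -4 - 1 = -5)
W = 280 (W = -5*(-56) = 280)
sqrt(133 + W) = sqrt(133 + 280) = sqrt(413)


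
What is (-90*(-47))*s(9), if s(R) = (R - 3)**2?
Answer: 152280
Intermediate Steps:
s(R) = (-3 + R)**2
(-90*(-47))*s(9) = (-90*(-47))*(-3 + 9)**2 = 4230*6**2 = 4230*36 = 152280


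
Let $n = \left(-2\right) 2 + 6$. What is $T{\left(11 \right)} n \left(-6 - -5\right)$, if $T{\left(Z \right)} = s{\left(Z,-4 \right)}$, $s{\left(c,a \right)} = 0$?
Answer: $0$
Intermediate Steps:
$n = 2$ ($n = -4 + 6 = 2$)
$T{\left(Z \right)} = 0$
$T{\left(11 \right)} n \left(-6 - -5\right) = 0 \cdot 2 \left(-6 - -5\right) = 0 \cdot 2 \left(-6 + 5\right) = 0 \cdot 2 \left(-1\right) = 0 \left(-2\right) = 0$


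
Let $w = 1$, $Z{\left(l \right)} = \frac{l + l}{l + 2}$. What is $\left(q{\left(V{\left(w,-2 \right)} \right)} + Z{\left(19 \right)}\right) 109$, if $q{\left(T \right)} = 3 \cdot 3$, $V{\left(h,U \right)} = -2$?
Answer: $\frac{24743}{21} \approx 1178.2$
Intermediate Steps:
$Z{\left(l \right)} = \frac{2 l}{2 + l}$
$q{\left(T \right)} = 9$
$\left(q{\left(V{\left(w,-2 \right)} \right)} + Z{\left(19 \right)}\right) 109 = \left(9 + 2 \cdot 19 \frac{1}{2 + 19}\right) 109 = \left(9 + 2 \cdot 19 \cdot \frac{1}{21}\right) 109 = \left(9 + \frac{38}{21}\right) 109 = \frac{227}{21} \cdot 109 = \frac{24743}{21}$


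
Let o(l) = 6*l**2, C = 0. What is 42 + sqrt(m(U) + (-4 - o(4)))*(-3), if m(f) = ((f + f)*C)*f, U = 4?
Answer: 42 - 30*I ≈ 42.0 - 30.0*I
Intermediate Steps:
m(f) = 0 (m(f) = ((f + f)*0)*f = ((2*f)*0)*f = 0*f = 0)
42 + sqrt(m(U) + (-4 - o(4)))*(-3) = 42 + sqrt(0 + (-4 - 6*4**2))*(-3) = 42 + sqrt(0 + (-4 - 6*16))*(-3) = 42 + sqrt(0 + (-4 - 1*96))*(-3) = 42 + sqrt(0 + (-4 - 96))*(-3) = 42 + sqrt(0 - 100)*(-3) = 42 + sqrt(-100)*(-3) = 42 + (10*I)*(-3) = 42 - 30*I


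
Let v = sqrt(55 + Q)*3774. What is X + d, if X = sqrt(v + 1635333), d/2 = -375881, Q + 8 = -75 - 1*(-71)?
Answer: -751762 + sqrt(1635333 + 3774*sqrt(43)) ≈ -7.5047e+5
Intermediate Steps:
Q = -12 (Q = -8 + (-75 - 1*(-71)) = -8 + (-75 + 71) = -8 - 4 = -12)
d = -751762 (d = 2*(-375881) = -751762)
v = 3774*sqrt(43) (v = sqrt(55 - 12)*3774 = sqrt(43)*3774 = 3774*sqrt(43) ≈ 24748.)
X = sqrt(1635333 + 3774*sqrt(43)) (X = sqrt(3774*sqrt(43) + 1635333) = sqrt(1635333 + 3774*sqrt(43)) ≈ 1288.4)
X + d = sqrt(1635333 + 3774*sqrt(43)) - 751762 = -751762 + sqrt(1635333 + 3774*sqrt(43))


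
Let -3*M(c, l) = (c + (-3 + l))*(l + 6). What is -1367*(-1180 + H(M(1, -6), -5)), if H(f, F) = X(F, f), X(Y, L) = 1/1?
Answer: 1611693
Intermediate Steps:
M(c, l) = -(6 + l)*(-3 + c + l)/3 (M(c, l) = -(c + (-3 + l))*(l + 6)/3 = -(-3 + c + l)*(6 + l)/3 = -(6 + l)*(-3 + c + l)/3)
X(Y, L) = 1
H(f, F) = 1
-1367*(-1180 + H(M(1, -6), -5)) = -1367*(-1180 + 1) = -1367*(-1179) = 1611693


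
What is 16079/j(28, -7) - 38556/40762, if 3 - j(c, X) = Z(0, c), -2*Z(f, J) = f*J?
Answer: 327648265/61143 ≈ 5358.7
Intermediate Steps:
Z(f, J) = -J*f/2 (Z(f, J) = -f*J/2 = -J*f/2)
j(c, X) = 3 (j(c, X) = 3 - (-1)*c*0/2 = 3 - 1*0 = 3 + 0 = 3)
16079/j(28, -7) - 38556/40762 = 16079/3 - 38556/40762 = 16079*(1/3) - 38556*1/40762 = 16079/3 - 19278/20381 = 327648265/61143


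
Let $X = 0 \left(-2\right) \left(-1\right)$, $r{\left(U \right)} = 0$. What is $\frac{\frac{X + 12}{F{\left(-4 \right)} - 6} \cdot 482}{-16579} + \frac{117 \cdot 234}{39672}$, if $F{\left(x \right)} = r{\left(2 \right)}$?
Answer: $\frac{27341315}{36540116} \approx 0.74825$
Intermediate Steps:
$F{\left(x \right)} = 0$
$X = 0$ ($X = 0 \left(-1\right) = 0$)
$\frac{\frac{X + 12}{F{\left(-4 \right)} - 6} \cdot 482}{-16579} + \frac{117 \cdot 234}{39672} = \frac{\frac{0 + 12}{0 - 6} \cdot 482}{-16579} + \frac{117 \cdot 234}{39672} = \frac{12}{-6} \cdot 482 \left(- \frac{1}{16579}\right) + 27378 \cdot \frac{1}{39672} = 12 \left(- \frac{1}{6}\right) 482 \left(- \frac{1}{16579}\right) + \frac{1521}{2204} = \left(-2\right) 482 \left(- \frac{1}{16579}\right) + \frac{1521}{2204} = \left(-964\right) \left(- \frac{1}{16579}\right) + \frac{1521}{2204} = \frac{964}{16579} + \frac{1521}{2204} = \frac{27341315}{36540116}$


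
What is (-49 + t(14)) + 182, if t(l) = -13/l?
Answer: 1849/14 ≈ 132.07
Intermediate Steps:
(-49 + t(14)) + 182 = (-49 - 13/14) + 182 = -699/14 + 182 = 1849/14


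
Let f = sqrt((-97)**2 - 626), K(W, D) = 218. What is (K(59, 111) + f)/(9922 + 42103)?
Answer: 218/52025 + sqrt(8783)/52025 ≈ 0.0059917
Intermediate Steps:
f = sqrt(8783) (f = sqrt(9409 - 626) = sqrt(8783) ≈ 93.718)
(K(59, 111) + f)/(9922 + 42103) = (218 + sqrt(8783))/(9922 + 42103) = (218 + sqrt(8783))/52025 = (218 + sqrt(8783))*(1/52025) = 218/52025 + sqrt(8783)/52025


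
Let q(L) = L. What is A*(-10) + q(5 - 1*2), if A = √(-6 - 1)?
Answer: 3 - 10*I*√7 ≈ 3.0 - 26.458*I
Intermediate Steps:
A = I*√7 (A = √(-7) = I*√7 ≈ 2.6458*I)
A*(-10) + q(5 - 1*2) = (I*√7)*(-10) + (5 - 1*2) = -10*I*√7 + (5 - 2) = -10*I*√7 + 3 = 3 - 10*I*√7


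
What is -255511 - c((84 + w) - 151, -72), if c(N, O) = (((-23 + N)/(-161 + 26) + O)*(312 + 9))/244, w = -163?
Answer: -2804497811/10980 ≈ -2.5542e+5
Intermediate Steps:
c(N, O) = 2461/10980 - 107*N/10980 + 321*O/244 (c(N, O) = (((-23 + N)/(-135) + O)*321)*(1/244) = (((-23 + N)*(-1/135) + O)*321)*(1/244) = (((23/135 - N/135) + O)*321)*(1/244) = ((23/135 + O - N/135)*321)*(1/244) = (2461/45 + 321*O - 107*N/45)*(1/244) = 2461/10980 - 107*N/10980 + 321*O/244)
-255511 - c((84 + w) - 151, -72) = -255511 - (2461/10980 - 107*((84 - 163) - 151)/10980 + (321/244)*(-72)) = -255511 - (2461/10980 - 107*(-79 - 151)/10980 - 5778/61) = -255511 - (2461/10980 - 107/10980*(-230) - 5778/61) = -255511 - (2461/10980 + 2461/1098 - 5778/61) = -255511 - 1*(-1012969/10980) = -255511 + 1012969/10980 = -2804497811/10980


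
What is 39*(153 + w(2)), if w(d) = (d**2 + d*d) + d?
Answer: 6357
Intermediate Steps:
w(d) = d + 2*d**2 (w(d) = (d**2 + d**2) + d = 2*d**2 + d = d + 2*d**2)
39*(153 + w(2)) = 39*(153 + 2*(1 + 2*2)) = 39*(153 + 2*(1 + 4)) = 39*(153 + 2*5) = 39*(153 + 10) = 39*163 = 6357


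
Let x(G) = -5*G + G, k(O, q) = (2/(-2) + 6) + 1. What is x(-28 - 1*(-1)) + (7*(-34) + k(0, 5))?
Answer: -124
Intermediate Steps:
k(O, q) = 6 (k(O, q) = (2*(-½) + 6) + 1 = (-1 + 6) + 1 = 5 + 1 = 6)
x(G) = -4*G
x(-28 - 1*(-1)) + (7*(-34) + k(0, 5)) = -4*(-28 - 1*(-1)) + (7*(-34) + 6) = -4*(-28 + 1) + (-238 + 6) = -4*(-27) - 232 = 108 - 232 = -124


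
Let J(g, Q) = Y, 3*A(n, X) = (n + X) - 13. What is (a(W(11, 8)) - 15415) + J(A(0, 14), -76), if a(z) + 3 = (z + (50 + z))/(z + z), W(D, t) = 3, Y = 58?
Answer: -46052/3 ≈ -15351.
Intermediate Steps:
A(n, X) = -13/3 + X/3 + n/3 (A(n, X) = ((n + X) - 13)/3 = ((X + n) - 13)/3 = (-13 + X + n)/3 = -13/3 + X/3 + n/3)
J(g, Q) = 58
a(z) = -3 + (50 + 2*z)/(2*z) (a(z) = -3 + (z + (50 + z))/(z + z) = -3 + (50 + 2*z)/((2*z)) = -3 + (50 + 2*z)*(1/(2*z)) = -3 + (50 + 2*z)/(2*z))
(a(W(11, 8)) - 15415) + J(A(0, 14), -76) = ((-2 + 25/3) - 15415) + 58 = (19/3 - 15415) + 58 = -46226/3 + 58 = -46052/3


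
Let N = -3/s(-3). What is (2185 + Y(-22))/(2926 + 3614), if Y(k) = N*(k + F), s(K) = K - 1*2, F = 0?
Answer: 10859/32700 ≈ 0.33208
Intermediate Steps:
s(K) = -2 + K (s(K) = K - 2 = -2 + K)
N = 3/5 (N = -3/(-2 - 3) = -3/(-5) = -3*(-1/5) = 3/5 ≈ 0.60000)
Y(k) = 3*k/5 (Y(k) = 3*(k + 0)/5 = 3*k/5)
(2185 + Y(-22))/(2926 + 3614) = (2185 + (3/5)*(-22))/(2926 + 3614) = (2185 - 66/5)/6540 = (10859/5)*(1/6540) = 10859/32700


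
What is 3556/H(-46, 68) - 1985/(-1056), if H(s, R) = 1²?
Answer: 3757121/1056 ≈ 3557.9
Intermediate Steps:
H(s, R) = 1
3556/H(-46, 68) - 1985/(-1056) = 3556/1 - 1985/(-1056) = 3556*1 - 1985*(-1/1056) = 3556 + 1985/1056 = 3757121/1056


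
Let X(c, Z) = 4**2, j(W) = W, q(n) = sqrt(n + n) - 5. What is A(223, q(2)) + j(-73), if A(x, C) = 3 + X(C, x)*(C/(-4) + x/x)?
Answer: -42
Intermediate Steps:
q(n) = -5 + sqrt(2)*sqrt(n) (q(n) = sqrt(2*n) - 5 = sqrt(2)*sqrt(n) - 5 = -5 + sqrt(2)*sqrt(n))
X(c, Z) = 16
A(x, C) = 19 - 4*C (A(x, C) = 3 + 16*(C/(-4) + x/x) = 3 + 16*(C*(-1/4) + 1) = 3 + 16*(-C/4 + 1) = 3 + 16*(1 - C/4) = 3 + (16 - 4*C) = 19 - 4*C)
A(223, q(2)) + j(-73) = (19 - 4*(-5 + sqrt(2)*sqrt(2))) - 73 = (19 - 4*(-5 + 2)) - 73 = (19 - 4*(-3)) - 73 = (19 + 12) - 73 = 31 - 73 = -42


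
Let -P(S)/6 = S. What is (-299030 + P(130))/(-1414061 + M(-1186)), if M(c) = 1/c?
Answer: 355574660/1677076347 ≈ 0.21202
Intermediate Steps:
P(S) = -6*S
(-299030 + P(130))/(-1414061 + M(-1186)) = (-299030 - 6*130)/(-1414061 + 1/(-1186)) = (-299030 - 780)/(-1414061 - 1/1186) = -299810/(-1677076347/1186) = -299810*(-1186/1677076347) = 355574660/1677076347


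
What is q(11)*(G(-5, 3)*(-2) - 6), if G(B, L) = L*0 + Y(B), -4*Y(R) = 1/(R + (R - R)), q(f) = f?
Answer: -671/10 ≈ -67.100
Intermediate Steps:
Y(R) = -1/(4*R) (Y(R) = -1/(4*(R + (R - R))) = -1/(4*(R + 0)) = -1/(4*R))
G(B, L) = -1/(4*B) (G(B, L) = L*0 - 1/(4*B) = 0 - 1/(4*B) = -1/(4*B))
q(11)*(G(-5, 3)*(-2) - 6) = 11*(-1/4/(-5)*(-2) - 6) = 11*(-1/4*(-1/5)*(-2) - 6) = 11*((1/20)*(-2) - 6) = 11*(-1/10 - 6) = 11*(-61/10) = -671/10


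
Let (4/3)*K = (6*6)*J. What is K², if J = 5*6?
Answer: 656100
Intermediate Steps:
J = 30
K = 810 (K = 3*((6*6)*30)/4 = 3*(36*30)/4 = (¾)*1080 = 810)
K² = 810² = 656100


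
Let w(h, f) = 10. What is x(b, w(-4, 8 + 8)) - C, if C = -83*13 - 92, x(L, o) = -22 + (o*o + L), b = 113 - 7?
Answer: 1355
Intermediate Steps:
b = 106
x(L, o) = -22 + L + o² (x(L, o) = -22 + (o² + L) = -22 + (L + o²) = -22 + L + o²)
C = -1171 (C = -1079 - 92 = -1171)
x(b, w(-4, 8 + 8)) - C = (-22 + 106 + 10²) - 1*(-1171) = (-22 + 106 + 100) + 1171 = 184 + 1171 = 1355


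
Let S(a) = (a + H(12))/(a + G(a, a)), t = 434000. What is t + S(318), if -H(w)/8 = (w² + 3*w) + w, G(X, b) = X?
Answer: 46003797/106 ≈ 4.3400e+5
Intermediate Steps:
H(w) = -32*w - 8*w² (H(w) = -8*((w² + 3*w) + w) = -8*(w² + 4*w) = -32*w - 8*w²)
S(a) = (-1536 + a)/(2*a) (S(a) = (a - 8*12*(4 + 12))/(a + a) = (a - 8*12*16)/((2*a)) = (a - 1536)*(1/(2*a)) = (-1536 + a)*(1/(2*a)) = (-1536 + a)/(2*a))
t + S(318) = 434000 + (½)*(-1536 + 318)/318 = 434000 + (½)*(1/318)*(-1218) = 434000 - 203/106 = 46003797/106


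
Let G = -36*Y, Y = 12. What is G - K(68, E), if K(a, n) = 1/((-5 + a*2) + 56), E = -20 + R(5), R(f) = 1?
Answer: -80785/187 ≈ -432.01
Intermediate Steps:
E = -19 (E = -20 + 1 = -19)
K(a, n) = 1/(51 + 2*a) (K(a, n) = 1/((-5 + 2*a) + 56) = 1/(51 + 2*a))
G = -432 (G = -36*12 = -432)
G - K(68, E) = -432 - 1/(51 + 2*68) = -432 - 1/(51 + 136) = -432 - 1/187 = -80785/187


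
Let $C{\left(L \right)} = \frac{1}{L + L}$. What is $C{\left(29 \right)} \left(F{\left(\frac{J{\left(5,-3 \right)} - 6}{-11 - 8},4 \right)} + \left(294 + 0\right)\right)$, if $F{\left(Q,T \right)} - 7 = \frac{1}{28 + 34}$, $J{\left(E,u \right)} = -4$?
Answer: $\frac{18663}{3596} \approx 5.1899$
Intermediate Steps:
$F{\left(Q,T \right)} = \frac{435}{62}$ ($F{\left(Q,T \right)} = 7 + \frac{1}{28 + 34} = 7 + \frac{1}{62} = \frac{435}{62}$)
$C{\left(L \right)} = \frac{1}{2 L}$
$C{\left(29 \right)} \left(F{\left(\frac{J{\left(5,-3 \right)} - 6}{-11 - 8},4 \right)} + \left(294 + 0\right)\right) = \frac{1}{2 \cdot 29} \left(\frac{435}{62} + \left(294 + 0\right)\right) = \frac{1}{2} \cdot \frac{1}{29} \left(\frac{435}{62} + 294\right) = \frac{1}{58} \cdot \frac{18663}{62} = \frac{18663}{3596}$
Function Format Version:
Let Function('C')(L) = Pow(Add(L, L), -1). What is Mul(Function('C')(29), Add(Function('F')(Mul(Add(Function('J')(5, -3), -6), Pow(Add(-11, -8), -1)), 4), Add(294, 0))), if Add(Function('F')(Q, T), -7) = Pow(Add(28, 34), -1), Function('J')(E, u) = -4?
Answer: Rational(18663, 3596) ≈ 5.1899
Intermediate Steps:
Function('F')(Q, T) = Rational(435, 62) (Function('F')(Q, T) = Add(7, Pow(Add(28, 34), -1)) = Add(7, Pow(62, -1)) = Add(7, Rational(1, 62)) = Rational(435, 62))
Function('C')(L) = Mul(Rational(1, 2), Pow(L, -1)) (Function('C')(L) = Pow(Mul(2, L), -1) = Mul(Rational(1, 2), Pow(L, -1)))
Mul(Function('C')(29), Add(Function('F')(Mul(Add(Function('J')(5, -3), -6), Pow(Add(-11, -8), -1)), 4), Add(294, 0))) = Mul(Mul(Rational(1, 2), Pow(29, -1)), Add(Rational(435, 62), Add(294, 0))) = Mul(Mul(Rational(1, 2), Rational(1, 29)), Add(Rational(435, 62), 294)) = Mul(Rational(1, 58), Rational(18663, 62)) = Rational(18663, 3596)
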